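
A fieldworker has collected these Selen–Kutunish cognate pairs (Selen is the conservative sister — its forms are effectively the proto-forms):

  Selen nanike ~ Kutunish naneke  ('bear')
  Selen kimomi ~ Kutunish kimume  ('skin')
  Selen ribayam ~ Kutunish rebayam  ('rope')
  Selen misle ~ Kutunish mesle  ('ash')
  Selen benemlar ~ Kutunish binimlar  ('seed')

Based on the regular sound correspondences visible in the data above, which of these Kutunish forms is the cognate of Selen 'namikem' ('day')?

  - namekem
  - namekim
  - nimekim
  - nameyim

namekim

nanike ~ naneke, misle ~ mesle — Selen i corresponds to Kutunish e after a consonant, before a consonant other than r, m, n, p, b, f, v.
benemlar ~ binimlar — Selen e corresponds to Kutunish i after a consonant, before a nasal.
Applying these to Selen 'namikem':
  namikem → namekem   (i→e after a consonant, before a consonant other than r, m, n, p, b, f, v)
  namekem → namekim   (e→i after a consonant, before a nasal)
So the Kutunish cognate is 'namekim'.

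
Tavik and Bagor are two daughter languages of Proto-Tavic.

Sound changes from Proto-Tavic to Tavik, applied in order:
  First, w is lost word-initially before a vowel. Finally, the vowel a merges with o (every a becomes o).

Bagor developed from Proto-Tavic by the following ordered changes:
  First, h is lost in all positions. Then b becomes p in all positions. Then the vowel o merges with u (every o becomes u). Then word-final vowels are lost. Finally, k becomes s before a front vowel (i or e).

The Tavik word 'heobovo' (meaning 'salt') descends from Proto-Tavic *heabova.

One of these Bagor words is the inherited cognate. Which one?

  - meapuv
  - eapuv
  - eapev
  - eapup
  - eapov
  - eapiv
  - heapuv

Bagor: start from *heabova.
  rule 1 (h-loss): heabova → eabova
  rule 2 (unconditioned shift): eabova → eapova
  rule 3 (vowel merger): eapova → eapuva
  rule 4 (apocope): eapuva → eapuv
  rule 5: no change — eapuv
  ⇒ Bagor eapuv

eapuv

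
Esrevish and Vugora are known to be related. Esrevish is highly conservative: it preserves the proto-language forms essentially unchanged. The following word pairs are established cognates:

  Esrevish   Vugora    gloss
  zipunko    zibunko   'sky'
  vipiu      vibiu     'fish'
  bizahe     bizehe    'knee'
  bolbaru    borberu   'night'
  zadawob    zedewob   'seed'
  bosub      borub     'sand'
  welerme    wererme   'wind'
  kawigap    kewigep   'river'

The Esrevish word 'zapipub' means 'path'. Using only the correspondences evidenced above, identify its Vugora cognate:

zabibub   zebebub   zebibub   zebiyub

zebibub

kawigap ~ kewigep — Esrevish a corresponds to Vugora e after a consonant, before a labial obstruent.
vipiu ~ vibiu — Esrevish p corresponds to Vugora b between vowels (before a front vowel).
zipunko ~ zibunko — Esrevish p corresponds to Vugora b between vowels (before a back vowel).
Applying these to Esrevish 'zapipub':
  zapipub → zepipub   (a→e after a consonant, before a labial obstruent)
  zepipub → zebipub   (p→b between vowels (before a front vowel))
  zebipub → zebibub   (p→b between vowels (before a back vowel))
So the Vugora cognate is 'zebibub'.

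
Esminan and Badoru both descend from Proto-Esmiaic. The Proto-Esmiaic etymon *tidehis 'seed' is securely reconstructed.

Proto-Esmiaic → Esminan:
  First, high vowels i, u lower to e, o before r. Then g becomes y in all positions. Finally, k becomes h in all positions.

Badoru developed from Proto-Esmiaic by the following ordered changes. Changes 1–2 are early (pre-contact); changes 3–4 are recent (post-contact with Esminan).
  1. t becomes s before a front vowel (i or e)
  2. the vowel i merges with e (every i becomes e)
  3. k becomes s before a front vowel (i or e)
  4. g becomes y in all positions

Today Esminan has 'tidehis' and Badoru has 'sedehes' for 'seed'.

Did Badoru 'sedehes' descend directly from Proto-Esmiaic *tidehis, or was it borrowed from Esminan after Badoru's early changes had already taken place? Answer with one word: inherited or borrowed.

If inherited, *tidehis would pass through all of Badoru's changes:
Badoru: *tidehis
  tidehis → sidehis   [palatalisation]
  sidehis → sedehes   [vowel merger]
  sedehes (rule 3 does not apply)
  sedehes (rule 4 does not apply)
  giving Badoru sedehes.
If borrowed from Esminan 'tidehis' after the early changes, it would undergo only the recent ones:
  rule 3 (palatalisation): no change (tidehis)
  rule 4 (unconditioned shift): no change (tidehis)
  ⇒ as a loan: tidehis
Badoru 'sedehes' matches the inherited outcome exactly, so it is an inherited cognate, not a loan.

inherited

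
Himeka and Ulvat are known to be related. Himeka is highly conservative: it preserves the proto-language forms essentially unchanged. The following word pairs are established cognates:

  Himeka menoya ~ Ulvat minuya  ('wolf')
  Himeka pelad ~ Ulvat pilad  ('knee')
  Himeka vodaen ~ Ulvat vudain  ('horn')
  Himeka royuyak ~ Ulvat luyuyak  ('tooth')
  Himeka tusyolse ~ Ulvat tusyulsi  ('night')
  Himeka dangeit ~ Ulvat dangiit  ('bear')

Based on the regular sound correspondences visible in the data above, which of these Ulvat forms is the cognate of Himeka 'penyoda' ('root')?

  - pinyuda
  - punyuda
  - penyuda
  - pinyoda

pinyuda

menoya ~ minuya — Himeka e corresponds to Ulvat i after a consonant, before a nasal.
menoya ~ minuya, vodaen ~ vudain — Himeka o corresponds to Ulvat u after a consonant, before a consonant other than r, m, n, p, b, f, v.
Applying these to Himeka 'penyoda':
  penyoda → pinyoda   (e→i after a consonant, before a nasal)
  pinyoda → pinyuda   (o→u after a consonant, before a consonant other than r, m, n, p, b, f, v)
So the Ulvat cognate is 'pinyuda'.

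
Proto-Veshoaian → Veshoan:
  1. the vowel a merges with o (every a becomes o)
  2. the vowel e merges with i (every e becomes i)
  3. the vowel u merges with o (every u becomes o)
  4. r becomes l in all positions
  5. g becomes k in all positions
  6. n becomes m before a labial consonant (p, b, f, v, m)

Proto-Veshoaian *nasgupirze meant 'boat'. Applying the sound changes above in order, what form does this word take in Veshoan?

noskopilzi

Veshoan: start from *nasgupirze.
  rule 1 (vowel merger): nasgupirze → nosgupirze
  rule 2 (vowel merger): nosgupirze → nosgupirzi
  rule 3 (vowel merger): nosgupirzi → nosgopirzi
  rule 4 (unconditioned shift): nosgopirzi → nosgopilzi
  rule 5 (unconditioned shift): nosgopilzi → noskopilzi
  rule 6: no change — noskopilzi
  ⇒ Veshoan noskopilzi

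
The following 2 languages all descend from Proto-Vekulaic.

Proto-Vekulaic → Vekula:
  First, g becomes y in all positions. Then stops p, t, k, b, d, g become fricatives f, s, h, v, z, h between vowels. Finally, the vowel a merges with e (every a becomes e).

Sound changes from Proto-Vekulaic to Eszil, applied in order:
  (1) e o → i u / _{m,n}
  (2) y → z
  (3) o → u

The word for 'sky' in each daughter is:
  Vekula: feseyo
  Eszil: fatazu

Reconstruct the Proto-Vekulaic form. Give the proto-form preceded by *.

Position 3: Vekula has s, Eszil has t. Eszil preserves t here (none of its changes turn any other segment into t), so the proto-segment is *t.
Position 2: Vekula has e, Eszil has a. Eszil preserves a here (none of its changes turn any other segment into a), so the proto-segment is *a.
Verify the candidate proto-form against each daughter:
Vekula: *fatayo > fasayo > feseyo  (by intervocalic lenition, vowel merger)
Eszil: *fatayo
  fatayo (rule 1 does not apply)
  fatayo → fatazo   [unconditioned shift]
  fatazo → fatazu   [vowel merger]
  giving Eszil fatazu.
No other proto-form is consistent with every reflex, so the reconstruction is *fatayo.

*fatayo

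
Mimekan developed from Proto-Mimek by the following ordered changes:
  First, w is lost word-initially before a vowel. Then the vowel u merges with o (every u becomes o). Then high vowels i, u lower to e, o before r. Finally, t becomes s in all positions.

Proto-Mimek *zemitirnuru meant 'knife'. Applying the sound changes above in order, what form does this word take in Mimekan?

Mimekan: start from *zemitirnuru.
  rule 1: no change — zemitirnuru
  rule 2 (vowel merger): zemitirnuru → zemitirnoro
  rule 3 (pre-rhotic lowering): zemitirnoro → zemiternoro
  rule 4 (unconditioned shift): zemiternoro → zemisernoro
  ⇒ Mimekan zemisernoro

zemisernoro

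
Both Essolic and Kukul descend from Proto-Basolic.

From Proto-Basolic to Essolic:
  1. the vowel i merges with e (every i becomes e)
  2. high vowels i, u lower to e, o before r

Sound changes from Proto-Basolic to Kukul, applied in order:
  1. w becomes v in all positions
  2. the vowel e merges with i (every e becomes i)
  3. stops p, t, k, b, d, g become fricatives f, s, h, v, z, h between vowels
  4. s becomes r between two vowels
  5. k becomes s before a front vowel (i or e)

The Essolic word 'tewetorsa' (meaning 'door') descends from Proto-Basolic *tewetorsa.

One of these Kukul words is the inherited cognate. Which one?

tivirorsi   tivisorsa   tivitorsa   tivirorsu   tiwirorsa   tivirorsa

Kukul: start from *tewetorsa.
  rule 1 (unconditioned shift): tewetorsa → tevetorsa
  rule 2 (vowel merger): tevetorsa → tivitorsa
  rule 3 (intervocalic lenition): tivitorsa → tivisorsa
  rule 4 (rhotacism): tivisorsa → tivirorsa
  rule 5: no change — tivirorsa
  ⇒ Kukul tivirorsa
Among the options, 'tivirorsa' alone shows every Kukul change applied in order.

tivirorsa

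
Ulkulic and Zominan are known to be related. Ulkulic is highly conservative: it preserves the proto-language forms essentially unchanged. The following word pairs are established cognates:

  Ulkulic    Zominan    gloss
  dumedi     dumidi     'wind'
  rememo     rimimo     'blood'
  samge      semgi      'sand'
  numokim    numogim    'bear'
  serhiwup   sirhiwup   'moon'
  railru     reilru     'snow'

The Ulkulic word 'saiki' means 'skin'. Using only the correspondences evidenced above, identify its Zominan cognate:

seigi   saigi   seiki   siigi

railru ~ reilru — Ulkulic a corresponds to Zominan e after a consonant, before a front vowel.
numokim ~ numogim — Ulkulic k corresponds to Zominan g between vowels (before a front vowel).
Applying these to Ulkulic 'saiki':
  saiki → seiki   (a→e after a consonant, before a front vowel)
  seiki → seigi   (k→g between vowels (before a front vowel))
So the Zominan cognate is 'seigi'.

seigi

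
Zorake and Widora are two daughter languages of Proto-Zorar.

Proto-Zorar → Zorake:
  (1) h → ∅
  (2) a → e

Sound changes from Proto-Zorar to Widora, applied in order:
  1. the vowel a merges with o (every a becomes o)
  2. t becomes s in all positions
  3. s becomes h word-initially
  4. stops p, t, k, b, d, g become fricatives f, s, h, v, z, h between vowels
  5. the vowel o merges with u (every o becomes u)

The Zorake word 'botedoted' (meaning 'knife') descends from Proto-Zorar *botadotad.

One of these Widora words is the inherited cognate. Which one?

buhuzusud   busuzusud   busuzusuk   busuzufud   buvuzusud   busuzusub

busuzusud

Widora: *botadotad
  botadotad → botodotod   [vowel merger]
  botodotod → bosodosod   [unconditioned shift]
  bosodosod (rule 3 does not apply)
  bosodosod → bosozosod   [intervocalic lenition]
  bosozosod → busuzusud   [vowel merger]
  giving Widora busuzusud.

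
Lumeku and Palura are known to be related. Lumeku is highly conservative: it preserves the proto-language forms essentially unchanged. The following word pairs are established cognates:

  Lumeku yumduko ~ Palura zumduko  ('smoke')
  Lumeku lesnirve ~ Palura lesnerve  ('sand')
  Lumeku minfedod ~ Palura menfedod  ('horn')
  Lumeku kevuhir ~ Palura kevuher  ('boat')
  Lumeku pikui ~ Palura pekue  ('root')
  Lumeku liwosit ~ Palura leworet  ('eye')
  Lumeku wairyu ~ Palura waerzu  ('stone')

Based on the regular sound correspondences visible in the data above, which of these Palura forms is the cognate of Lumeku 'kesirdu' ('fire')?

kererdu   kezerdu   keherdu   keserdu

kererdu

liwosit ~ leworet — Lumeku s corresponds to Palura r between vowels (before a front vowel).
lesnirve ~ lesnerve, kevuhir ~ kevuher — Lumeku i corresponds to Palura e after a consonant, before r.
Applying these to Lumeku 'kesirdu':
  kesirdu → kerirdu   (s→r between vowels (before a front vowel))
  kerirdu → kererdu   (i→e after a consonant, before r)
So the Palura cognate is 'kererdu'.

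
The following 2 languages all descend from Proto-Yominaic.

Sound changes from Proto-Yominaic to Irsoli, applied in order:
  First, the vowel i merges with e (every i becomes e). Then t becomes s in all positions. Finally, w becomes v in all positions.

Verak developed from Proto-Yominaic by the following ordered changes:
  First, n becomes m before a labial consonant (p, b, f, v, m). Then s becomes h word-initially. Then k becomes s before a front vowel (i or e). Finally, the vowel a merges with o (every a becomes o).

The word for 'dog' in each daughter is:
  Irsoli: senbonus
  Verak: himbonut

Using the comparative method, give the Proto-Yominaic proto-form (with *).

Position 1: Irsoli has s, Verak has h. Taking the neighbouring segments as reconstructed: Irsoli s could go back to *t or *s; Verak h could go back to *s or *h — the one source consistent with every daughter is *s.
Position 8: Irsoli has s, Verak has t. Verak preserves t here (none of its changes turn any other segment into t), so the proto-segment is *t.
This points to *sinbonut. Verify forward in each daughter:
Irsoli: start from *sinbonut.
  rule 1 (vowel merger): sinbonut → senbonut
  rule 2 (unconditioned shift): senbonut → senbonus
  rule 3: no change — senbonus
  ⇒ Irsoli senbonus
Verak: *sinbonut > simbonut > himbonut  (by nasal place assimilation, debuccalisation)
*sinbonut is the unique common source.

*sinbonut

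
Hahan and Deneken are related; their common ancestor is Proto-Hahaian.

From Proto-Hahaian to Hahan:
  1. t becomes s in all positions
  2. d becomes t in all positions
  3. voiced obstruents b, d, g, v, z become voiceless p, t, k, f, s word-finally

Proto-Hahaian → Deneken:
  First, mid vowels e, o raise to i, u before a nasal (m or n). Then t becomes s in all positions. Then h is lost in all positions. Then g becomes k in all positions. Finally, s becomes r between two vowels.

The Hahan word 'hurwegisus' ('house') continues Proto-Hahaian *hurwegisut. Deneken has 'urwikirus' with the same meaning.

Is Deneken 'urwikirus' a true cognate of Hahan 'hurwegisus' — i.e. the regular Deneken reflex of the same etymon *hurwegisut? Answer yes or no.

Derive the expected Deneken reflex of *hurwegisut:
Deneken: *hurwegisut > hurwegisus > urwegisus > urwekisus > urwekirus  (by unconditioned shift, h-loss, unconditioned shift, rhotacism)
The regular Deneken reflex would be 'urwekirus', but the attested form is 'urwikirus'. The correspondence is irregular, so they are not cognates (the Deneken form has a different source).

no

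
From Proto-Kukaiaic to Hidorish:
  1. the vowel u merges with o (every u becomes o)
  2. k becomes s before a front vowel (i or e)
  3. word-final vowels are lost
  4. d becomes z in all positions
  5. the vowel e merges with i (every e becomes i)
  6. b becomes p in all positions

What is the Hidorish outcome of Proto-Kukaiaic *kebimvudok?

sipimvozok

Hidorish: *kebimvudok > kebimvodok > sebimvodok > sebimvozok > sibimvozok > sipimvozok  (by vowel merger, palatalisation, unconditioned shift, vowel merger, unconditioned shift)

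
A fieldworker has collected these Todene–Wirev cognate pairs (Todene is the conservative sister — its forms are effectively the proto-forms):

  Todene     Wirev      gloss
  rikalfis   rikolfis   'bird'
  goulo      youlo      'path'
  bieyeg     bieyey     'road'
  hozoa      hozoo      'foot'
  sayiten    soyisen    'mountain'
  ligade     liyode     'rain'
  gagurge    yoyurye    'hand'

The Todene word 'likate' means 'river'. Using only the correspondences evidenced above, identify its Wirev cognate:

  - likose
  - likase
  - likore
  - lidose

likose

rikalfis ~ rikolfis, sayiten ~ soyisen — Todene a corresponds to Wirev o after a consonant, before a consonant other than r, m, n, p, b, f, v.
sayiten ~ soyisen — Todene t corresponds to Wirev s between vowels (before a front vowel).
Applying these to Todene 'likate':
  likate → likote   (a→o after a consonant, before a consonant other than r, m, n, p, b, f, v)
  likote → likose   (t→s between vowels (before a front vowel))
So the Wirev cognate is 'likose'.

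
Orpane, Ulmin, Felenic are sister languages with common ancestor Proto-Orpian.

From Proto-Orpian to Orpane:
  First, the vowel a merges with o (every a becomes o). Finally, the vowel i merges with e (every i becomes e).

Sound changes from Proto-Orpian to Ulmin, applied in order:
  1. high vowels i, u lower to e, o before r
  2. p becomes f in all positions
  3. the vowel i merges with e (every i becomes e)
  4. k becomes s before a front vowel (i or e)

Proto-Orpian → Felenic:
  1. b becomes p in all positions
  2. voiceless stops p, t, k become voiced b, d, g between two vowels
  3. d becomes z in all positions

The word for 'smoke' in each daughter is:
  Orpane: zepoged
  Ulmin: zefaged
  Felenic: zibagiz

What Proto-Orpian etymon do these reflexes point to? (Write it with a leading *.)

Position 3: Orpane has p, Ulmin has f, Felenic has b. Orpane preserves p here (none of its changes turn any other segment into p), so the proto-segment is *p.
Position 2: Orpane has e, Ulmin has e, Felenic has i. Felenic preserves i here (none of its changes turn any other segment into i), so the proto-segment is *i.
Verify the candidate proto-form against each daughter:
Orpane: *zipagid > zipogid > zepoged  (by vowel merger, vowel merger)
Ulmin: *zipagid > zifagid > zefaged  (by unconditioned shift, vowel merger)
Felenic: *zipagid
  zipagid (rule 1 does not apply)
  zipagid → zibagid   [intervocalic voicing]
  zibagid → zibagiz   [unconditioned shift]
  giving Felenic zibagiz.
*zipagid is the unique common source.

*zipagid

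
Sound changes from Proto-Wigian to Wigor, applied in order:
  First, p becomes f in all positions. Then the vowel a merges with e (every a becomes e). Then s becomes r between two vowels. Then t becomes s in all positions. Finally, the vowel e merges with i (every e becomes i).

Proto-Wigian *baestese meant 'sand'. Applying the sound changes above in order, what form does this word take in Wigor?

Wigor: *baestese
  baestese (rule 1 does not apply)
  baestese → beestese   [vowel merger]
  beestese → beestere   [rhotacism]
  beestere → beessere   [unconditioned shift]
  beessere → biissiri   [vowel merger]
  giving Wigor biissiri.

biissiri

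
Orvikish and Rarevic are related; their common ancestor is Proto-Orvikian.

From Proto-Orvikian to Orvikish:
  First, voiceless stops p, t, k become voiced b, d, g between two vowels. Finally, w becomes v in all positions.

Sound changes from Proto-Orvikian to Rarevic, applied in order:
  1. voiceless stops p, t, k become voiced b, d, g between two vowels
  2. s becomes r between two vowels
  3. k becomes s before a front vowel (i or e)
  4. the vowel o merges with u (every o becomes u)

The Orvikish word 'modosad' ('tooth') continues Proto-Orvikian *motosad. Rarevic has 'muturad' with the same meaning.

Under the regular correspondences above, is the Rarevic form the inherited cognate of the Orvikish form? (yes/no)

no

Derive the expected Rarevic reflex of *motosad:
Rarevic: *motosad > modosad > modorad > mudurad  (by intervocalic voicing, rhotacism, vowel merger)
The regular Rarevic reflex would be 'mudurad', but the attested form is 'muturad'. The correspondence is irregular, so they are not cognates (the Rarevic form has a different source).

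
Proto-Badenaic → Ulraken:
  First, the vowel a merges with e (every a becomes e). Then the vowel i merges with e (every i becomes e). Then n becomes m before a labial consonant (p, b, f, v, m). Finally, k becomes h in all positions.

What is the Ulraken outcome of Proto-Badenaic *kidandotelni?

Ulraken: *kidandotelni > kidendotelni > kedendotelne > hedendotelne  (by vowel merger, vowel merger, unconditioned shift)

hedendotelne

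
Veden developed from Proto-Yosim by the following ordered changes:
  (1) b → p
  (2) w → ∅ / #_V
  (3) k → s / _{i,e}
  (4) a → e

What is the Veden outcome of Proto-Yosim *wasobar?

Veden: start from *wasobar.
  rule 1 (unconditioned shift): wasobar → wasopar
  rule 2 (glide loss): wasopar → asopar
  rule 3: no change — asopar
  rule 4 (vowel merger): asopar → esoper
  ⇒ Veden esoper

esoper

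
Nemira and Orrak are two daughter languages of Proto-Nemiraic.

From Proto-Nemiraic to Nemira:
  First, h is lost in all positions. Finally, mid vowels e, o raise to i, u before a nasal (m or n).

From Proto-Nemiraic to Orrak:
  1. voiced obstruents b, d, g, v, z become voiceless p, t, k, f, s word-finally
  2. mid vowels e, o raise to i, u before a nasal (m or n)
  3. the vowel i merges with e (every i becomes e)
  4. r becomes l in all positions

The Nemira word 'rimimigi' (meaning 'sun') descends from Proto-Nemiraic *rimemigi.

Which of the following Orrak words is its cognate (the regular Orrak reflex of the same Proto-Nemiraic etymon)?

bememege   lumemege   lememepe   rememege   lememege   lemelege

lememege

Orrak: start from *rimemigi.
  rule 1: no change — rimemigi
  rule 2 (pre-nasal raising): rimemigi → rimimigi
  rule 3 (vowel merger): rimimigi → rememege
  rule 4 (unconditioned shift): rememege → lememege
  ⇒ Orrak lememege
The other candidates each miss or misapply at least one Orrak change.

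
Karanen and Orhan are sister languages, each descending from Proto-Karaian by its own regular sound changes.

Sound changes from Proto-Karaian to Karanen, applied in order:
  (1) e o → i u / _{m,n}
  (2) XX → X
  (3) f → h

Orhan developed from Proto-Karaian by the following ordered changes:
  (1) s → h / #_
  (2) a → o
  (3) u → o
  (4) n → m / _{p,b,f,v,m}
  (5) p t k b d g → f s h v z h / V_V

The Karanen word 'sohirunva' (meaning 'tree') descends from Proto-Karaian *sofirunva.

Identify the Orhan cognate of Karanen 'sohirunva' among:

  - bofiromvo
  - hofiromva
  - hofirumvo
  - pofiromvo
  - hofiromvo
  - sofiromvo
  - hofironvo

hofiromvo

Orhan: start from *sofirunva.
  rule 1 (debuccalisation): sofirunva → hofirunva
  rule 2 (vowel merger): hofirunva → hofirunvo
  rule 3 (vowel merger): hofirunvo → hofironvo
  rule 4 (nasal place assimilation): hofironvo → hofiromvo
  rule 5: no change — hofiromvo
  ⇒ Orhan hofiromvo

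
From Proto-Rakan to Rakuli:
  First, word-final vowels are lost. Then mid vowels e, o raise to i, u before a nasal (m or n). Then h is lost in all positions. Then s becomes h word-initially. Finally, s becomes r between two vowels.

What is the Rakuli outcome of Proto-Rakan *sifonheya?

hifuney

Rakuli: *sifonheya > sifonhey > sifunhey > sifuney > hifuney  (by apocope, pre-nasal raising, h-loss, debuccalisation)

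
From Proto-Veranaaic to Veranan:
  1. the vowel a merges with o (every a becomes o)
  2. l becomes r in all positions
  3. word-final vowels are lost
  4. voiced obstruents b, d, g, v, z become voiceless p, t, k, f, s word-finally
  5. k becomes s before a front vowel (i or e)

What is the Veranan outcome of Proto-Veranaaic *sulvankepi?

Veranan: *sulvankepi > sulvonkepi > survonkepi > survonkep > survonsep  (by vowel merger, unconditioned shift, apocope, palatalisation)

survonsep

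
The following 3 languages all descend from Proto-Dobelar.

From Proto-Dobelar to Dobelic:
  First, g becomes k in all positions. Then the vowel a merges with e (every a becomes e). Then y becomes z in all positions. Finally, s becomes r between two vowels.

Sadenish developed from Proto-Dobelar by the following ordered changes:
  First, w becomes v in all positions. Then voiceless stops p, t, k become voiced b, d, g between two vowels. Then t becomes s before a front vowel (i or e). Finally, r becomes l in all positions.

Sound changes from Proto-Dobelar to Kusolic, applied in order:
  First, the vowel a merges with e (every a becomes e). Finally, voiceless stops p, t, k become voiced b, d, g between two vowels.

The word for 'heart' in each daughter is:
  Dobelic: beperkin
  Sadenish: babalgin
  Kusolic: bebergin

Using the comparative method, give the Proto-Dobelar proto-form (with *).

Position 3: Dobelic has p, Sadenish has b, Kusolic has b. Dobelic preserves p here (none of its changes turn any other segment into p), so the proto-segment is *p.
Position 4: Dobelic has e, Sadenish has a, Kusolic has e. Sadenish preserves a here (none of its changes turn any other segment into a), so the proto-segment is *a.
This points to *bapargin. Verify forward in each daughter:
Dobelic: start from *bapargin.
  rule 1 (unconditioned shift): bapargin → baparkin
  rule 2 (vowel merger): baparkin → beperkin
  rule 3: no change — beperkin
  rule 4: no change — beperkin
  ⇒ Dobelic beperkin
Sadenish: *bapargin > babargin > babalgin  (by intervocalic voicing, unconditioned shift)
Kusolic: start from *bapargin.
  rule 1 (vowel merger): bapargin → bepergin
  rule 2 (intervocalic voicing): bepergin → bebergin
  ⇒ Kusolic bebergin
Only *bapargin yields all of Dobelic beperkin, Sadenish babalgin, Kusolic bebergin.

*bapargin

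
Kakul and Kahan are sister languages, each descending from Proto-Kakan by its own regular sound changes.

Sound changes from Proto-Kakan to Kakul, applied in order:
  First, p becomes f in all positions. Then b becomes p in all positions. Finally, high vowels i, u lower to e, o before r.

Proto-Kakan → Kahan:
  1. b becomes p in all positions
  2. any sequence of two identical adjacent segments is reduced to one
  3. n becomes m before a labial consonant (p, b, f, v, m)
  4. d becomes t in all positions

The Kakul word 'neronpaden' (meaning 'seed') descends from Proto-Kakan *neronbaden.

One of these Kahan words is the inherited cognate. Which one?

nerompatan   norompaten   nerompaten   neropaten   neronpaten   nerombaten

Kahan: *neronbaden > neronpaden > nerompaden > nerompaten  (by unconditioned shift, nasal place assimilation, unconditioned shift)
Only 'nerompaten' matches the regular Kahan development of *neronbaden.

nerompaten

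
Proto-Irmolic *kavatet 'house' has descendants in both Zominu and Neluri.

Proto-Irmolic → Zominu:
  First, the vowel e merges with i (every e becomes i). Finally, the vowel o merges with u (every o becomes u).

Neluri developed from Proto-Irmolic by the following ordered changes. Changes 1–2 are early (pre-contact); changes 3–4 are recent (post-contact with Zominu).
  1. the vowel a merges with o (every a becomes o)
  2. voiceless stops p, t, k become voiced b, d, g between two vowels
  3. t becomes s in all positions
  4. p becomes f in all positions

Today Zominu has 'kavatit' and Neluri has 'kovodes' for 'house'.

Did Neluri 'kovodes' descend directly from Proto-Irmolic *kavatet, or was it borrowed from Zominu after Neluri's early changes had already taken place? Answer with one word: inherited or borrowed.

inherited

If inherited, *kavatet would pass through all of Neluri's changes:
Neluri: *kavatet > kovotet > kovodet > kovodes  (by vowel merger, intervocalic voicing, unconditioned shift)
If borrowed from Zominu 'kavatit' after the early changes, it would undergo only the recent ones:
  rule 3 (unconditioned shift): kavatit → kavasis
  rule 4 (unconditioned shift): no change (kavasis)
  ⇒ as a loan: kavasis
Neluri 'kovodes' matches the inherited outcome exactly, so it is an inherited cognate, not a loan.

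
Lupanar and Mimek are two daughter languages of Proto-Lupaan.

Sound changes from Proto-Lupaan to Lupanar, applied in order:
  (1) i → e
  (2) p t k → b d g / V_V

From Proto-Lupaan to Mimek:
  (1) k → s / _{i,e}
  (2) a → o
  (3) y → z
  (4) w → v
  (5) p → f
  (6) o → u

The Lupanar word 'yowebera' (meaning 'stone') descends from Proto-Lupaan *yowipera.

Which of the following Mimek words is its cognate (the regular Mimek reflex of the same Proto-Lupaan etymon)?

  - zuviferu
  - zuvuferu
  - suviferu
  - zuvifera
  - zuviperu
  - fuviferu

zuviferu

Mimek: start from *yowipera.
  rule 1: no change — yowipera
  rule 2 (vowel merger): yowipera → yowipero
  rule 3 (unconditioned shift): yowipero → zowipero
  rule 4 (unconditioned shift): zowipero → zovipero
  rule 5 (unconditioned shift): zovipero → zovifero
  rule 6 (vowel merger): zovifero → zuviferu
  ⇒ Mimek zuviferu
Among the options, 'zuviferu' alone shows every Mimek change applied in order.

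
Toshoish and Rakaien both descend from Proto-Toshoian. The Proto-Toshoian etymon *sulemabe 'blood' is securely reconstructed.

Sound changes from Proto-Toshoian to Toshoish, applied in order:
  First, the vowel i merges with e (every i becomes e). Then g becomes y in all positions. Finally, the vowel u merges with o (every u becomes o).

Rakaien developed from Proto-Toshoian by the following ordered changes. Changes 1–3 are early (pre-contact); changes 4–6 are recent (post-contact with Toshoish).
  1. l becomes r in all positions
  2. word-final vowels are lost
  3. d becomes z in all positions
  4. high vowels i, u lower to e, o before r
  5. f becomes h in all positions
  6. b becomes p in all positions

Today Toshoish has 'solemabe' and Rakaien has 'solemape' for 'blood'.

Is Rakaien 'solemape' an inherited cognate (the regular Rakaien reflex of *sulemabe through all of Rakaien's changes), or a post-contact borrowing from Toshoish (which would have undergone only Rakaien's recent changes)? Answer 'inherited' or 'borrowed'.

If inherited, *sulemabe would pass through all of Rakaien's changes:
Rakaien: *sulemabe
  sulemabe → suremabe   [unconditioned shift]
  suremabe → suremab   [apocope]
  suremab (rule 3 does not apply)
  suremab → soremab   [pre-rhotic lowering]
  soremab (rule 5 does not apply)
  soremab → soremap   [unconditioned shift]
  giving Rakaien soremap.
If borrowed from Toshoish 'solemabe' after the early changes, it would undergo only the recent ones:
  rule 4 (pre-rhotic lowering): no change (solemabe)
  rule 5 (unconditioned shift): no change (solemabe)
  rule 6 (unconditioned shift): solemabe → solemape
  ⇒ as a loan: solemape
Rakaien 'solemape' matches the loan outcome 'solemape', not the inherited 'soremap' — it skipped the early Rakaien changes, so it was borrowed from Toshoish.

borrowed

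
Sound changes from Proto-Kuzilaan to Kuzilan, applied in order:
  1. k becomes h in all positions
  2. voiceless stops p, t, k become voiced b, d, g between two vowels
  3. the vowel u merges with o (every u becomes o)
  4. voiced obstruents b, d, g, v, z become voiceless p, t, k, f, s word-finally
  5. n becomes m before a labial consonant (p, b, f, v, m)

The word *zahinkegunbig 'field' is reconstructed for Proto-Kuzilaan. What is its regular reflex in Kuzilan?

Kuzilan: *zahinkegunbig
  zahinkegunbig → zahinhegunbig   [unconditioned shift]
  zahinhegunbig (rule 2 does not apply)
  zahinhegunbig → zahinhegonbig   [vowel merger]
  zahinhegonbig → zahinhegonbik   [final devoicing]
  zahinhegonbik → zahinhegombik   [nasal place assimilation]
  giving Kuzilan zahinhegombik.

zahinhegombik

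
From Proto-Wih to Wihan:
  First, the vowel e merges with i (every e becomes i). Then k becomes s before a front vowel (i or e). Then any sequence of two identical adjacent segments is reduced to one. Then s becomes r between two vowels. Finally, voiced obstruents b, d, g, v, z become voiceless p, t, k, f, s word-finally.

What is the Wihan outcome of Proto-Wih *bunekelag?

bunirilak

Wihan: *bunekelag > bunikilag > bunisilag > bunirilag > bunirilak  (by vowel merger, palatalisation, rhotacism, final devoicing)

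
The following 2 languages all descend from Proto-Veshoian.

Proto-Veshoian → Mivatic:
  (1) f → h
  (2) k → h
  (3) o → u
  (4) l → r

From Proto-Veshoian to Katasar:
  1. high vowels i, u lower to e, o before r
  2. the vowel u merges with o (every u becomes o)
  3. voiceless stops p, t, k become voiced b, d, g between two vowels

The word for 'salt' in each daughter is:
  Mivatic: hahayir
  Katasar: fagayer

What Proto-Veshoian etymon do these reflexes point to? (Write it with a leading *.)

*fakayir

Position 3: Mivatic has h, Katasar has g. Taking the neighbouring segments as reconstructed: Mivatic h could go back to *k or *f or *h; Katasar g could go back to *k or *g — the one source consistent with every daughter is *k.
Position 6: Mivatic has i, Katasar has e. Mivatic preserves i here (none of its changes turn any other segment into i), so the proto-segment is *i.
Position 1: Mivatic has h, Katasar has f. Katasar preserves f here (none of its changes turn any other segment into f), so the proto-segment is *f.
Verify the candidate proto-form against each daughter:
Mivatic: *fakayir
  fakayir → hakayir   [unconditioned shift]
  hakayir → hahayir   [unconditioned shift]
  hahayir (rule 3 does not apply)
  hahayir (rule 4 does not apply)
  giving Mivatic hahayir.
Katasar: *fakayir
  fakayir → fakayer   [pre-rhotic lowering]
  fakayer (rule 2 does not apply)
  fakayer → fagayer   [intervocalic voicing]
  giving Katasar fagayer.
No other proto-form is consistent with every reflex, so the reconstruction is *fakayir.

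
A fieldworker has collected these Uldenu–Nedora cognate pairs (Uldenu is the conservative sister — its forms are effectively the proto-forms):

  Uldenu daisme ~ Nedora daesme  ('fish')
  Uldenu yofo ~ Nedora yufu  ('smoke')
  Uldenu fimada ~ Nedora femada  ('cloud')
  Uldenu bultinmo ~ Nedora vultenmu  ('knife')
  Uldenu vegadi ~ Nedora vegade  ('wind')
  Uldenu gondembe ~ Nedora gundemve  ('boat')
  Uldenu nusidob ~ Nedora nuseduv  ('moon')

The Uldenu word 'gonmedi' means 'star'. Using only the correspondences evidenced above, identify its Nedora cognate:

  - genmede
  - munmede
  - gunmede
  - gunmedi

gunmede

gondembe ~ gundemve — Uldenu o corresponds to Nedora u after a consonant, before a nasal.
vegadi ~ vegade — Uldenu i corresponds to Nedora e word-finally.
Applying these to Uldenu 'gonmedi':
  gonmedi → gunmedi   (o→u after a consonant, before a nasal)
  gunmedi → gunmede   (i→e word-finally)
So the Nedora cognate is 'gunmede'.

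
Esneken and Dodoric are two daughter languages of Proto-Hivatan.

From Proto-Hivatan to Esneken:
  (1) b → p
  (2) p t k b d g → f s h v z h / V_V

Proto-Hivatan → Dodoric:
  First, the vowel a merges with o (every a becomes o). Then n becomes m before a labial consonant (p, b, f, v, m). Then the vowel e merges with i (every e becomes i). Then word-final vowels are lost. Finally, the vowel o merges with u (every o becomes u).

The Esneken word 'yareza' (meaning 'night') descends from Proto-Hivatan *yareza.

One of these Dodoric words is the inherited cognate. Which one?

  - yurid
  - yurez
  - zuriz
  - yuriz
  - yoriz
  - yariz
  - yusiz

Dodoric: *yareza > yorezo > yorizo > yoriz > yuriz  (by vowel merger, vowel merger, apocope, vowel merger)
Only 'yuriz' matches the regular Dodoric development of *yareza.

yuriz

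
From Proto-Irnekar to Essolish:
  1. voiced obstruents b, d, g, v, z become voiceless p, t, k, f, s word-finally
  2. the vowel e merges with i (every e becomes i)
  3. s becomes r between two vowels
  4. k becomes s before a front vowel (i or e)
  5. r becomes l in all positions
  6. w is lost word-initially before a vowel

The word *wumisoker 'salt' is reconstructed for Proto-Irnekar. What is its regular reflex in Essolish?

Essolish: *wumisoker > wumisokir > wumirokir > wumirosir > wumilosil > umilosil  (by vowel merger, rhotacism, palatalisation, unconditioned shift, glide loss)

umilosil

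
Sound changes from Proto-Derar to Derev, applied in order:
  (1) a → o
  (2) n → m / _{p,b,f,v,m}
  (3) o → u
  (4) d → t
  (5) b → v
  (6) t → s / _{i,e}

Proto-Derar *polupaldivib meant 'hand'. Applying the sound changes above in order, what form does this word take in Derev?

Derev: start from *polupaldivib.
  rule 1 (vowel merger): polupaldivib → polupoldivib
  rule 2: no change — polupoldivib
  rule 3 (vowel merger): polupoldivib → pulupuldivib
  rule 4 (unconditioned shift): pulupuldivib → pulupultivib
  rule 5 (unconditioned shift): pulupultivib → pulupultiviv
  rule 6 (palatalisation): pulupultiviv → pulupulsiviv
  ⇒ Derev pulupulsiviv

pulupulsiviv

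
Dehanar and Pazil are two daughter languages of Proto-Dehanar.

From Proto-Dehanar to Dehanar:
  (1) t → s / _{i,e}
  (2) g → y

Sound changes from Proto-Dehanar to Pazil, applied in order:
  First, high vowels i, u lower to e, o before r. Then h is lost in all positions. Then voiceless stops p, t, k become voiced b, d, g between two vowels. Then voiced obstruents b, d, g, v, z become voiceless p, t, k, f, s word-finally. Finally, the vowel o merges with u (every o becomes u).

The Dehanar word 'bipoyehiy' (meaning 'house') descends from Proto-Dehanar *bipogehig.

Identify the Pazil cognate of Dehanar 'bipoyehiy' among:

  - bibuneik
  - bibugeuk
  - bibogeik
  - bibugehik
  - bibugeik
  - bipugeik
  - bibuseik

Pazil: *bipogehig > bipogeig > bibogeig > bibogeik > bibugeik  (by h-loss, intervocalic voicing, final devoicing, vowel merger)
Among the options, 'bibugeik' alone shows every Pazil change applied in order.

bibugeik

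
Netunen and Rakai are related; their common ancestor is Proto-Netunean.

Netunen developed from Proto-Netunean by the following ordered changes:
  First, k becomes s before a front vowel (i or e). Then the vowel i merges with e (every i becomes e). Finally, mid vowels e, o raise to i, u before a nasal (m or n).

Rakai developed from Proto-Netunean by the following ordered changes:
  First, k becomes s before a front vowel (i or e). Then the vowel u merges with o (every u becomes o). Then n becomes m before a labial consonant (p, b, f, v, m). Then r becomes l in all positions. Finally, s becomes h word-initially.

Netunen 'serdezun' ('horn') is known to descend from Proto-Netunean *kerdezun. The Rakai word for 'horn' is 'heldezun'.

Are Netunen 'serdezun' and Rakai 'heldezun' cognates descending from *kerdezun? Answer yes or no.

no

Derive the expected Rakai reflex of *kerdezun:
Rakai: *kerdezun
  kerdezun → serdezun   [palatalisation]
  serdezun → serdezon   [vowel merger]
  serdezon (rule 3 does not apply)
  serdezon → seldezon   [unconditioned shift]
  seldezon → heldezon   [debuccalisation]
  giving Rakai heldezon.
The regular Rakai reflex would be 'heldezon', but the attested form is 'heldezun'. The correspondence is irregular, so they are not cognates (the Rakai form has a different source).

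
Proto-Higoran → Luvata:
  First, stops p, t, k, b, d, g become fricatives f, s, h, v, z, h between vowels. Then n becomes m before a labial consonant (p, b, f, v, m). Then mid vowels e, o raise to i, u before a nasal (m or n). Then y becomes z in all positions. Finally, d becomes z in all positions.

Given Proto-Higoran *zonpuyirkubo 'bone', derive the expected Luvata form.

zumpuzirkuvo

Luvata: *zonpuyirkubo
  zonpuyirkubo → zonpuyirkuvo   [intervocalic lenition]
  zonpuyirkuvo → zompuyirkuvo   [nasal place assimilation]
  zompuyirkuvo → zumpuyirkuvo   [pre-nasal raising]
  zumpuyirkuvo → zumpuzirkuvo   [unconditioned shift]
  zumpuzirkuvo (rule 5 does not apply)
  giving Luvata zumpuzirkuvo.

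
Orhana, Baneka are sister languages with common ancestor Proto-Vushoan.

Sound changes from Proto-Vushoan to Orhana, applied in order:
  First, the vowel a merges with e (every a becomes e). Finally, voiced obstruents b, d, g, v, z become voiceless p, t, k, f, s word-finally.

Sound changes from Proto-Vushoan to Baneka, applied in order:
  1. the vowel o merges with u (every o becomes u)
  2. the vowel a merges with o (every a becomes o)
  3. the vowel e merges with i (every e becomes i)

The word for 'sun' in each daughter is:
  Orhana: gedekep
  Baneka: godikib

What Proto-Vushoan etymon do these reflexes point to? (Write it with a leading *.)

*gadekeb

Position 6: Orhana has e, Baneka has i. Taking the neighbouring segments as reconstructed: Orhana e could go back to *a or *e; Baneka i could go back to *e or *i — the one source consistent with every daughter is *e.
Position 7: Orhana has p, Baneka has b. Baneka preserves b here (none of its changes turn any other segment into b), so the proto-segment is *b.
Position 2: Orhana has e, Baneka has o. In Baneka, o can only continue *a, so the proto-segment is *a.
Continuing position by position gives *gadekeb; check it forward:
Orhana: start from *gadekeb.
  rule 1 (vowel merger): gadekeb → gedekeb
  rule 2 (final devoicing): gedekeb → gedekep
  ⇒ Orhana gedekep
Baneka: *gadekeb > godekeb > godikib  (by vowel merger, vowel merger)
No other proto-form is consistent with every reflex, so the reconstruction is *gadekeb.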